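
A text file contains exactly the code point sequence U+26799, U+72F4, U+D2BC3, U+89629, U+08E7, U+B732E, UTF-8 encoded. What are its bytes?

F0 A6 9E 99 E7 8B B4 F3 92 AF 83 F2 89 98 A9 E0 A3 A7 F2 B7 8C AE

U+26799: 4-byte form → F0 A6 9E 99.
U+72F4: 3-byte form → E7 8B B4.
U+D2BC3: 4-byte form → F3 92 AF 83.
U+89629: 4-byte form → F2 89 98 A9.
U+08E7: 3-byte form → E0 A3 A7.
U+B732E: 4-byte form → F2 B7 8C AE.
Concatenated (22 bytes): F0 A6 9E 99 E7 8B B4 F3 92 AF 83 F2 89 98 A9 E0 A3 A7 F2 B7 8C AE.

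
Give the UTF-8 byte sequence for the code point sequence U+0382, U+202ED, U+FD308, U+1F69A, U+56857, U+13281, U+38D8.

CE 82 F0 A0 8B AD F3 BD 8C 88 F0 9F 9A 9A F1 96 A1 97 F0 93 8A 81 E3 A3 98

U+0382: 2-byte form → CE 82.
U+202ED: 4-byte form → F0 A0 8B AD.
U+FD308: 4-byte form → F3 BD 8C 88.
U+1F69A: 4-byte form → F0 9F 9A 9A.
U+56857: 4-byte form → F1 96 A1 97.
U+13281: 4-byte form → F0 93 8A 81.
U+38D8: 3-byte form → E3 A3 98.
Concatenated (25 bytes): CE 82 F0 A0 8B AD F3 BD 8C 88 F0 9F 9A 9A F1 96 A1 97 F0 93 8A 81 E3 A3 98.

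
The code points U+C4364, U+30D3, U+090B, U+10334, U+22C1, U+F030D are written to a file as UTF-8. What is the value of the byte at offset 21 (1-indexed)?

1-indexed offset 21 is 0-indexed offset 20.
U+C4364 → 4-byte form F3 84 8D A4 at offsets 0–3.
U+30D3 → 3-byte form E3 83 93 at offsets 4–6.
U+090B → 3-byte form E0 A4 8B at offsets 7–9.
U+10334 → 4-byte form F0 90 8C B4 at offsets 10–13.
U+22C1 → 3-byte form E2 8B 81 at offsets 14–16.
U+F030D → 4-byte form F3 B0 8C 8D at offsets 17–20.
Offset 20 falls in char 6's range; it's byte 4 of F3 B0 8C 8D = 0x8D.

0x8D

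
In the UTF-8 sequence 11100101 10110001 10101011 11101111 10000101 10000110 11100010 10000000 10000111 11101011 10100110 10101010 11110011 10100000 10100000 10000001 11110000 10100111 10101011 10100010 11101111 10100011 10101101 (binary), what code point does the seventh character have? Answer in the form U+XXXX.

Offset 0: leading byte 0xE5 = 11100101 → 3-byte char #1 = E5 B1 AB.
Offset 3: leading byte 0xEF = 11101111 → 3-byte char #2 = EF 85 86.
Offset 6: leading byte 0xE2 = 11100010 → 3-byte char #3 = E2 80 87.
Offset 9: leading byte 0xEB = 11101011 → 3-byte char #4 = EB A6 AA.
Offset 12: leading byte 0xF3 = 11110011 → 4-byte char #5 = F3 A0 A0 81.
Offset 16: leading byte 0xF0 = 11110000 → 4-byte char #6 = F0 A7 AB A2.
Offset 20: leading byte 0xEF = 11101111 → 3-byte char #7 = EF A3 AD.
Leading byte 0xEF = 11101111 matches 1110xxxx → 3-byte sequence.
Byte 1: 0xEF = 11101111, payload 1111 (4 bits).
Byte 2: 0xA3 = 10100011 (10xxxxxx ✓), payload 100011.
Byte 3: 0xAD = 10101101 (10xxxxxx ✓), payload 101101.
Concatenate: 1111100011101101 = 0xF8ED (16 bits → U+F8ED).

U+F8ED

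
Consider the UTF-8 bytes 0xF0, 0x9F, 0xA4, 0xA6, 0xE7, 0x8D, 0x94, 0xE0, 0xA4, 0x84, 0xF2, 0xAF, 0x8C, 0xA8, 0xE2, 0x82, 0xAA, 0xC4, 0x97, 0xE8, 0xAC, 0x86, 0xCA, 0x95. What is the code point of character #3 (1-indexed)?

Offset 0: leading byte 0xF0 = 11110000 → 4-byte char #1 = F0 9F A4 A6.
Offset 4: leading byte 0xE7 = 11100111 → 3-byte char #2 = E7 8D 94.
Offset 7: leading byte 0xE0 = 11100000 → 3-byte char #3 = E0 A4 84.
Leading byte 0xE0 = 11100000 matches 1110xxxx → 3-byte sequence.
Byte 1: 0xE0 = 11100000, payload 0000 (4 bits).
Byte 2: 0xA4 = 10100100 (10xxxxxx ✓), payload 100100.
Byte 3: 0x84 = 10000100 (10xxxxxx ✓), payload 000100.
Concatenate: 0000100100000100 = 0x904 (16 bits → U+0904).

U+0904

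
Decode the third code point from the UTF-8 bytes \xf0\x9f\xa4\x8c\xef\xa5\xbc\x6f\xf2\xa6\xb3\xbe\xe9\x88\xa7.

Offset 0: leading byte 0xF0 = 11110000 → 4-byte char #1 = F0 9F A4 8C.
Offset 4: leading byte 0xEF = 11101111 → 3-byte char #2 = EF A5 BC.
Offset 7: leading byte 0x6F = 01101111 → 1-byte char #3 = 6F.
Leading byte 0x6F = 01101111 matches 0xxxxxxx → 1-byte sequence.
Byte 1: 0x6F = 01101111, payload 1101111 (7 bits).
Concatenate: 1101111 = 0x6F (7 bits → U+006F).

U+006F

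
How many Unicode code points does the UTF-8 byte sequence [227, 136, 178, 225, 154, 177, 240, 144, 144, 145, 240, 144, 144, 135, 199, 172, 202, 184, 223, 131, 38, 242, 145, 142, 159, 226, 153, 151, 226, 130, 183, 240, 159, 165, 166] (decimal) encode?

12

Byte at offset 0: 0xE3 = 11100011 → 3-byte char (#1). Advance 3.
Byte at offset 3: 0xE1 = 11100001 → 3-byte char (#2). Advance 3.
Byte at offset 6: 0xF0 = 11110000 → 4-byte char (#3). Advance 4.
Byte at offset 10: 0xF0 = 11110000 → 4-byte char (#4). Advance 4.
Byte at offset 14: 0xC7 = 11000111 → 2-byte char (#5). Advance 2.
Byte at offset 16: 0xCA = 11001010 → 2-byte char (#6). Advance 2.
Byte at offset 18: 0xDF = 11011111 → 2-byte char (#7). Advance 2.
Byte at offset 20: 0x26 = 00100110 → 1-byte char (#8). Advance 1.
Byte at offset 21: 0xF2 = 11110010 → 4-byte char (#9). Advance 4.
Byte at offset 25: 0xE2 = 11100010 → 3-byte char (#10). Advance 3.
Byte at offset 28: 0xE2 = 11100010 → 3-byte char (#11). Advance 3.
Byte at offset 31: 0xF0 = 11110000 → 4-byte char (#12). Advance 4.
Reached end at offset 35 after 12 code points.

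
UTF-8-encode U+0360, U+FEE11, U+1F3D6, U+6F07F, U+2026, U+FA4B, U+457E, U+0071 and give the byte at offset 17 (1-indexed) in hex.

1-indexed offset 17 is 0-indexed offset 16.
U+0360 → 2-byte form CD A0 at offsets 0–1.
U+FEE11 → 4-byte form F3 BE B8 91 at offsets 2–5.
U+1F3D6 → 4-byte form F0 9F 8F 96 at offsets 6–9.
U+6F07F → 4-byte form F1 AF 81 BF at offsets 10–13.
U+2026 → 3-byte form E2 80 A6 at offsets 14–16.
Offset 16 falls in char 5's range; it's byte 3 of E2 80 A6 = 0xA6.

0xA6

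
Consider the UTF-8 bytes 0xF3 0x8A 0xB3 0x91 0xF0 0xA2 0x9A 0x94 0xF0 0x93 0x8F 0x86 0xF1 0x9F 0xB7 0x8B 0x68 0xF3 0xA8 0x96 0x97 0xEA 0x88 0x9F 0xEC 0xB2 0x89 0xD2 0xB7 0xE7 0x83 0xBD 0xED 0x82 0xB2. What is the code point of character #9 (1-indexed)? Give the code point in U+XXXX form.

U+04B7

Offset 0: leading byte 0xF3 = 11110011 → 4-byte char #1 = F3 8A B3 91.
Offset 4: leading byte 0xF0 = 11110000 → 4-byte char #2 = F0 A2 9A 94.
Offset 8: leading byte 0xF0 = 11110000 → 4-byte char #3 = F0 93 8F 86.
Offset 12: leading byte 0xF1 = 11110001 → 4-byte char #4 = F1 9F B7 8B.
Offset 16: leading byte 0x68 = 01101000 → 1-byte char #5 = 68.
Offset 17: leading byte 0xF3 = 11110011 → 4-byte char #6 = F3 A8 96 97.
Offset 21: leading byte 0xEA = 11101010 → 3-byte char #7 = EA 88 9F.
Offset 24: leading byte 0xEC = 11101100 → 3-byte char #8 = EC B2 89.
Offset 27: leading byte 0xD2 = 11010010 → 2-byte char #9 = D2 B7.
Leading byte 0xD2 = 11010010 matches 110xxxxx → 2-byte sequence.
Byte 1: 0xD2 = 11010010, payload 10010 (5 bits).
Byte 2: 0xB7 = 10110111 (10xxxxxx ✓), payload 110111.
Concatenate: 10010110111 = 0x4B7 (11 bits → U+04B7).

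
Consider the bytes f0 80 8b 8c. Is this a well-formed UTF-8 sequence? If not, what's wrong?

Leading byte 0xF0 = 11110000 → 4-byte form.
Continuation bytes all match 10xxxxxx. Payload decodes to 0x2CC.
But 0x2CC < 0x10000, the minimum for a 4-byte sequence — this is an overlong encoding.

invalid (overlong encoding)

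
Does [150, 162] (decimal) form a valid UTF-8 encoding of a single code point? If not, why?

Byte 0x96 = 10010110 has the form 10xxxxxx — a continuation byte — but there is no preceding leading byte.

invalid (continuation byte with no leading byte)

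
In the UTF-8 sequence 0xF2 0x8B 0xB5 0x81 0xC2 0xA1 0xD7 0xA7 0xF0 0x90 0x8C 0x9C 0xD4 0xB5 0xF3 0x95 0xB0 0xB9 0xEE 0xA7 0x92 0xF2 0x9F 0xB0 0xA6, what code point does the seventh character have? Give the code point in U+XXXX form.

Offset 0: leading byte 0xF2 = 11110010 → 4-byte char #1 = F2 8B B5 81.
Offset 4: leading byte 0xC2 = 11000010 → 2-byte char #2 = C2 A1.
Offset 6: leading byte 0xD7 = 11010111 → 2-byte char #3 = D7 A7.
Offset 8: leading byte 0xF0 = 11110000 → 4-byte char #4 = F0 90 8C 9C.
Offset 12: leading byte 0xD4 = 11010100 → 2-byte char #5 = D4 B5.
Offset 14: leading byte 0xF3 = 11110011 → 4-byte char #6 = F3 95 B0 B9.
Offset 18: leading byte 0xEE = 11101110 → 3-byte char #7 = EE A7 92.
Leading byte 0xEE = 11101110 matches 1110xxxx → 3-byte sequence.
Byte 1: 0xEE = 11101110, payload 1110 (4 bits).
Byte 2: 0xA7 = 10100111 (10xxxxxx ✓), payload 100111.
Byte 3: 0x92 = 10010010 (10xxxxxx ✓), payload 010010.
Concatenate: 1110100111010010 = 0xE9D2 (16 bits → U+E9D2).

U+E9D2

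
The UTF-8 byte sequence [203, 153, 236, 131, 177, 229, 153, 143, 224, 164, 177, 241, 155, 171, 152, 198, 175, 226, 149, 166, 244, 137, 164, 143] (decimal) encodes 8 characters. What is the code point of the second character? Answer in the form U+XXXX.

Offset 0: leading byte 0xCB = 11001011 → 2-byte char #1 = CB 99.
Offset 2: leading byte 0xEC = 11101100 → 3-byte char #2 = EC 83 B1.
Leading byte 0xEC = 11101100 matches 1110xxxx → 3-byte sequence.
Byte 1: 0xEC = 11101100, payload 1100 (4 bits).
Byte 2: 0x83 = 10000011 (10xxxxxx ✓), payload 000011.
Byte 3: 0xB1 = 10110001 (10xxxxxx ✓), payload 110001.
Concatenate: 1100000011110001 = 0xC0F1 (16 bits → U+C0F1).

U+C0F1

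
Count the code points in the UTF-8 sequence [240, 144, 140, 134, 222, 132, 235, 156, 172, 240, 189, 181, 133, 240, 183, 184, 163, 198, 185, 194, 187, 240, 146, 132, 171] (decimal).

Byte at offset 0: 0xF0 = 11110000 → 4-byte char (#1). Advance 4.
Byte at offset 4: 0xDE = 11011110 → 2-byte char (#2). Advance 2.
Byte at offset 6: 0xEB = 11101011 → 3-byte char (#3). Advance 3.
Byte at offset 9: 0xF0 = 11110000 → 4-byte char (#4). Advance 4.
Byte at offset 13: 0xF0 = 11110000 → 4-byte char (#5). Advance 4.
Byte at offset 17: 0xC6 = 11000110 → 2-byte char (#6). Advance 2.
Byte at offset 19: 0xC2 = 11000010 → 2-byte char (#7). Advance 2.
Byte at offset 21: 0xF0 = 11110000 → 4-byte char (#8). Advance 4.
Reached end at offset 25 after 8 code points.

8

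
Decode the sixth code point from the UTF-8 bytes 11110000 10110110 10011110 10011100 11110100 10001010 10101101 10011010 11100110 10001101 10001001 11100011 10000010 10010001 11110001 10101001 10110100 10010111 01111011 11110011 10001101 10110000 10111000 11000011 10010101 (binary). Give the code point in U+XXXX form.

U+007B

Offset 0: leading byte 0xF0 = 11110000 → 4-byte char #1 = F0 B6 9E 9C.
Offset 4: leading byte 0xF4 = 11110100 → 4-byte char #2 = F4 8A AD 9A.
Offset 8: leading byte 0xE6 = 11100110 → 3-byte char #3 = E6 8D 89.
Offset 11: leading byte 0xE3 = 11100011 → 3-byte char #4 = E3 82 91.
Offset 14: leading byte 0xF1 = 11110001 → 4-byte char #5 = F1 A9 B4 97.
Offset 18: leading byte 0x7B = 01111011 → 1-byte char #6 = 7B.
Leading byte 0x7B = 01111011 matches 0xxxxxxx → 1-byte sequence.
Byte 1: 0x7B = 01111011, payload 1111011 (7 bits).
Concatenate: 1111011 = 0x7B (7 bits → U+007B).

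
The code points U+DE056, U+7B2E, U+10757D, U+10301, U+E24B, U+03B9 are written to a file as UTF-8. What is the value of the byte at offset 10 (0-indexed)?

0xBD

U+DE056 → 4-byte form F3 9E 81 96 at offsets 0–3.
U+7B2E → 3-byte form E7 AC AE at offsets 4–6.
U+10757D → 4-byte form F4 87 95 BD at offsets 7–10.
Offset 10 falls in char 3's range; it's byte 4 of F4 87 95 BD = 0xBD.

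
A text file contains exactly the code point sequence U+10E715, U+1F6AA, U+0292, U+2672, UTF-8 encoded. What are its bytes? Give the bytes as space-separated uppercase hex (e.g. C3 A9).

U+10E715: 4-byte form → F4 8E 9C 95.
U+1F6AA: 4-byte form → F0 9F 9A AA.
U+0292: 2-byte form → CA 92.
U+2672: 3-byte form → E2 99 B2.
Concatenated (13 bytes): F4 8E 9C 95 F0 9F 9A AA CA 92 E2 99 B2.

F4 8E 9C 95 F0 9F 9A AA CA 92 E2 99 B2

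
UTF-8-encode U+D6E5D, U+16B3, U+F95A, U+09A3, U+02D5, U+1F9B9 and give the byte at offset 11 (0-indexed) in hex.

U+D6E5D → 4-byte form F3 96 B9 9D at offsets 0–3.
U+16B3 → 3-byte form E1 9A B3 at offsets 4–6.
U+F95A → 3-byte form EF A5 9A at offsets 7–9.
U+09A3 → 3-byte form E0 A6 A3 at offsets 10–12.
Offset 11 falls in char 4's range; it's byte 2 of E0 A6 A3 = 0xA6.

0xA6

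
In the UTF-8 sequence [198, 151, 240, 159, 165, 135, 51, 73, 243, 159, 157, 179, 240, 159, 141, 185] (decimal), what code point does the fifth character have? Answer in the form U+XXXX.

Offset 0: leading byte 0xC6 = 11000110 → 2-byte char #1 = C6 97.
Offset 2: leading byte 0xF0 = 11110000 → 4-byte char #2 = F0 9F A5 87.
Offset 6: leading byte 0x33 = 00110011 → 1-byte char #3 = 33.
Offset 7: leading byte 0x49 = 01001001 → 1-byte char #4 = 49.
Offset 8: leading byte 0xF3 = 11110011 → 4-byte char #5 = F3 9F 9D B3.
Leading byte 0xF3 = 11110011 matches 11110xxx → 4-byte sequence.
Byte 1: 0xF3 = 11110011, payload 011 (3 bits).
Byte 2: 0x9F = 10011111 (10xxxxxx ✓), payload 011111.
Byte 3: 0x9D = 10011101 (10xxxxxx ✓), payload 011101.
Byte 4: 0xB3 = 10110011 (10xxxxxx ✓), payload 110011.
Concatenate: 011011111011101110011 = 0xDF773 (21 bits → U+DF773).

U+DF773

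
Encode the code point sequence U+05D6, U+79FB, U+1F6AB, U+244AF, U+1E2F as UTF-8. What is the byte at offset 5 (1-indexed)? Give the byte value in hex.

0xBB

1-indexed offset 5 is 0-indexed offset 4.
U+05D6 → 2-byte form D7 96 at offsets 0–1.
U+79FB → 3-byte form E7 A7 BB at offsets 2–4.
Offset 4 falls in char 2's range; it's byte 3 of E7 A7 BB = 0xBB.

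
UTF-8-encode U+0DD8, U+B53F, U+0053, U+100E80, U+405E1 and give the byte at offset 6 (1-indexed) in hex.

1-indexed offset 6 is 0-indexed offset 5.
U+0DD8 → 3-byte form E0 B7 98 at offsets 0–2.
U+B53F → 3-byte form EB 94 BF at offsets 3–5.
Offset 5 falls in char 2's range; it's byte 3 of EB 94 BF = 0xBF.

0xBF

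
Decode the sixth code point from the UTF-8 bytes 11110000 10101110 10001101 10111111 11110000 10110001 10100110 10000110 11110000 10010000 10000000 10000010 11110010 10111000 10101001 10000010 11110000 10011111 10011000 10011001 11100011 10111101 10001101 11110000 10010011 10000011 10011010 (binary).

U+3F4D

Offset 0: leading byte 0xF0 = 11110000 → 4-byte char #1 = F0 AE 8D BF.
Offset 4: leading byte 0xF0 = 11110000 → 4-byte char #2 = F0 B1 A6 86.
Offset 8: leading byte 0xF0 = 11110000 → 4-byte char #3 = F0 90 80 82.
Offset 12: leading byte 0xF2 = 11110010 → 4-byte char #4 = F2 B8 A9 82.
Offset 16: leading byte 0xF0 = 11110000 → 4-byte char #5 = F0 9F 98 99.
Offset 20: leading byte 0xE3 = 11100011 → 3-byte char #6 = E3 BD 8D.
Leading byte 0xE3 = 11100011 matches 1110xxxx → 3-byte sequence.
Byte 1: 0xE3 = 11100011, payload 0011 (4 bits).
Byte 2: 0xBD = 10111101 (10xxxxxx ✓), payload 111101.
Byte 3: 0x8D = 10001101 (10xxxxxx ✓), payload 001101.
Concatenate: 0011111101001101 = 0x3F4D (16 bits → U+3F4D).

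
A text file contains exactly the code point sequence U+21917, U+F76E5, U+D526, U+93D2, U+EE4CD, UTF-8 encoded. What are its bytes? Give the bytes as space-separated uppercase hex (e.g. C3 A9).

U+21917: 4-byte form → F0 A1 A4 97.
U+F76E5: 4-byte form → F3 B7 9B A5.
U+D526: 3-byte form → ED 94 A6.
U+93D2: 3-byte form → E9 8F 92.
U+EE4CD: 4-byte form → F3 AE 93 8D.
Concatenated (18 bytes): F0 A1 A4 97 F3 B7 9B A5 ED 94 A6 E9 8F 92 F3 AE 93 8D.

F0 A1 A4 97 F3 B7 9B A5 ED 94 A6 E9 8F 92 F3 AE 93 8D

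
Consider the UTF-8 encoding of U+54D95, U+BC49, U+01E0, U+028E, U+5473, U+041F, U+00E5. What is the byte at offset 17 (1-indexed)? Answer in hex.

1-indexed offset 17 is 0-indexed offset 16.
U+54D95 → 4-byte form F1 94 B6 95 at offsets 0–3.
U+BC49 → 3-byte form EB B1 89 at offsets 4–6.
U+01E0 → 2-byte form C7 A0 at offsets 7–8.
U+028E → 2-byte form CA 8E at offsets 9–10.
U+5473 → 3-byte form E5 91 B3 at offsets 11–13.
U+041F → 2-byte form D0 9F at offsets 14–15.
U+00E5 → 2-byte form C3 A5 at offsets 16–17.
Offset 16 falls in char 7's range; it's byte 1 of C3 A5 = 0xC3.

0xC3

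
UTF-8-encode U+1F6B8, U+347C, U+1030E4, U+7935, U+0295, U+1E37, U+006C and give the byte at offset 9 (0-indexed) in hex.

0x83

U+1F6B8 → 4-byte form F0 9F 9A B8 at offsets 0–3.
U+347C → 3-byte form E3 91 BC at offsets 4–6.
U+1030E4 → 4-byte form F4 83 83 A4 at offsets 7–10.
Offset 9 falls in char 3's range; it's byte 3 of F4 83 83 A4 = 0x83.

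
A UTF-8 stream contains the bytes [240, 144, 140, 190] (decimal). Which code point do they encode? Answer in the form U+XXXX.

U+1033E

Leading byte 0xF0 = 11110000 matches 11110xxx → 4-byte sequence.
Byte 1: 0xF0 = 11110000, payload 000 (3 bits).
Byte 2: 0x90 = 10010000 (10xxxxxx ✓), payload 010000.
Byte 3: 0x8C = 10001100 (10xxxxxx ✓), payload 001100.
Byte 4: 0xBE = 10111110 (10xxxxxx ✓), payload 111110.
Concatenate: 000010000001100111110 = 0x1033E (21 bits → U+1033E).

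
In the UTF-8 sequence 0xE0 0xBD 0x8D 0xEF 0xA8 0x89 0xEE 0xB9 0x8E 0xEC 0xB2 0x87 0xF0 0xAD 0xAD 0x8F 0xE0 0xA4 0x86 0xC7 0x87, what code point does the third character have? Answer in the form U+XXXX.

Offset 0: leading byte 0xE0 = 11100000 → 3-byte char #1 = E0 BD 8D.
Offset 3: leading byte 0xEF = 11101111 → 3-byte char #2 = EF A8 89.
Offset 6: leading byte 0xEE = 11101110 → 3-byte char #3 = EE B9 8E.
Leading byte 0xEE = 11101110 matches 1110xxxx → 3-byte sequence.
Byte 1: 0xEE = 11101110, payload 1110 (4 bits).
Byte 2: 0xB9 = 10111001 (10xxxxxx ✓), payload 111001.
Byte 3: 0x8E = 10001110 (10xxxxxx ✓), payload 001110.
Concatenate: 1110111001001110 = 0xEE4E (16 bits → U+EE4E).

U+EE4E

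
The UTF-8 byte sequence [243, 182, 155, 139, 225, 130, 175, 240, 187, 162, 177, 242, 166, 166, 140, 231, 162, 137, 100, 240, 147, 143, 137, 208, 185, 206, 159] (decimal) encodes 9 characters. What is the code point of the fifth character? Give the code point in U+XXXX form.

Offset 0: leading byte 0xF3 = 11110011 → 4-byte char #1 = F3 B6 9B 8B.
Offset 4: leading byte 0xE1 = 11100001 → 3-byte char #2 = E1 82 AF.
Offset 7: leading byte 0xF0 = 11110000 → 4-byte char #3 = F0 BB A2 B1.
Offset 11: leading byte 0xF2 = 11110010 → 4-byte char #4 = F2 A6 A6 8C.
Offset 15: leading byte 0xE7 = 11100111 → 3-byte char #5 = E7 A2 89.
Leading byte 0xE7 = 11100111 matches 1110xxxx → 3-byte sequence.
Byte 1: 0xE7 = 11100111, payload 0111 (4 bits).
Byte 2: 0xA2 = 10100010 (10xxxxxx ✓), payload 100010.
Byte 3: 0x89 = 10001001 (10xxxxxx ✓), payload 001001.
Concatenate: 0111100010001001 = 0x7889 (16 bits → U+7889).

U+7889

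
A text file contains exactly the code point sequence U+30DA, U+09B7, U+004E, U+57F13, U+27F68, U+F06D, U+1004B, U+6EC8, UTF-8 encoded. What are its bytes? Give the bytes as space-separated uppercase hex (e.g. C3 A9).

U+30DA: 3-byte form → E3 83 9A.
U+09B7: 3-byte form → E0 A6 B7.
U+004E: 1-byte form → 4E.
U+57F13: 4-byte form → F1 97 BC 93.
U+27F68: 4-byte form → F0 A7 BD A8.
U+F06D: 3-byte form → EF 81 AD.
U+1004B: 4-byte form → F0 90 81 8B.
U+6EC8: 3-byte form → E6 BB 88.
Concatenated (25 bytes): E3 83 9A E0 A6 B7 4E F1 97 BC 93 F0 A7 BD A8 EF 81 AD F0 90 81 8B E6 BB 88.

E3 83 9A E0 A6 B7 4E F1 97 BC 93 F0 A7 BD A8 EF 81 AD F0 90 81 8B E6 BB 88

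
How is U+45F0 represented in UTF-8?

E4 97 B0

U+45F0 = 0x45F0 = 17904 decimal. In range U+0800–U+FFFF → 3-byte form: 1110xxxx 10xxxxxx 10xxxxxx.
Binary (16 bits): 0100010111110000.
Split 4+6+6: 0100 | 010111 | 110000.
Byte 1: 11100100 = 0xE4.
Byte 2: 10010111 = 0x97.
Byte 3: 10110000 = 0xB0.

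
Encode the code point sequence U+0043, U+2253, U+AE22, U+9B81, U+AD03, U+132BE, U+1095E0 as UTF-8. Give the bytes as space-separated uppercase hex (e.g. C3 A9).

U+0043: 1-byte form → 43.
U+2253: 3-byte form → E2 89 93.
U+AE22: 3-byte form → EA B8 A2.
U+9B81: 3-byte form → E9 AE 81.
U+AD03: 3-byte form → EA B4 83.
U+132BE: 4-byte form → F0 93 8A BE.
U+1095E0: 4-byte form → F4 89 97 A0.
Concatenated (21 bytes): 43 E2 89 93 EA B8 A2 E9 AE 81 EA B4 83 F0 93 8A BE F4 89 97 A0.

43 E2 89 93 EA B8 A2 E9 AE 81 EA B4 83 F0 93 8A BE F4 89 97 A0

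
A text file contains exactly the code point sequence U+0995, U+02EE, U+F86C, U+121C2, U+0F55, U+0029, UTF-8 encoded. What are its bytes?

U+0995: 3-byte form → E0 A6 95.
U+02EE: 2-byte form → CB AE.
U+F86C: 3-byte form → EF A1 AC.
U+121C2: 4-byte form → F0 92 87 82.
U+0F55: 3-byte form → E0 BD 95.
U+0029: 1-byte form → 29.
Concatenated (16 bytes): E0 A6 95 CB AE EF A1 AC F0 92 87 82 E0 BD 95 29.

E0 A6 95 CB AE EF A1 AC F0 92 87 82 E0 BD 95 29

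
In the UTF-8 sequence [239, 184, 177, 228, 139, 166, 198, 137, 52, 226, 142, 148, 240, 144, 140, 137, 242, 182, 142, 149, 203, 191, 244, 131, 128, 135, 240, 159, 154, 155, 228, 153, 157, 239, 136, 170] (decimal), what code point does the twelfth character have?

Offset 0: leading byte 0xEF = 11101111 → 3-byte char #1 = EF B8 B1.
Offset 3: leading byte 0xE4 = 11100100 → 3-byte char #2 = E4 8B A6.
Offset 6: leading byte 0xC6 = 11000110 → 2-byte char #3 = C6 89.
Offset 8: leading byte 0x34 = 00110100 → 1-byte char #4 = 34.
Offset 9: leading byte 0xE2 = 11100010 → 3-byte char #5 = E2 8E 94.
Offset 12: leading byte 0xF0 = 11110000 → 4-byte char #6 = F0 90 8C 89.
Offset 16: leading byte 0xF2 = 11110010 → 4-byte char #7 = F2 B6 8E 95.
Offset 20: leading byte 0xCB = 11001011 → 2-byte char #8 = CB BF.
Offset 22: leading byte 0xF4 = 11110100 → 4-byte char #9 = F4 83 80 87.
Offset 26: leading byte 0xF0 = 11110000 → 4-byte char #10 = F0 9F 9A 9B.
Offset 30: leading byte 0xE4 = 11100100 → 3-byte char #11 = E4 99 9D.
Offset 33: leading byte 0xEF = 11101111 → 3-byte char #12 = EF 88 AA.
Leading byte 0xEF = 11101111 matches 1110xxxx → 3-byte sequence.
Byte 1: 0xEF = 11101111, payload 1111 (4 bits).
Byte 2: 0x88 = 10001000 (10xxxxxx ✓), payload 001000.
Byte 3: 0xAA = 10101010 (10xxxxxx ✓), payload 101010.
Concatenate: 1111001000101010 = 0xF22A (16 bits → U+F22A).

U+F22A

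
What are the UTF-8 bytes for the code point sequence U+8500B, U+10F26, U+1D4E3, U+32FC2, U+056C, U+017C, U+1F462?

F2 85 80 8B F0 90 BC A6 F0 9D 93 A3 F0 B2 BF 82 D5 AC C5 BC F0 9F 91 A2

U+8500B: 4-byte form → F2 85 80 8B.
U+10F26: 4-byte form → F0 90 BC A6.
U+1D4E3: 4-byte form → F0 9D 93 A3.
U+32FC2: 4-byte form → F0 B2 BF 82.
U+056C: 2-byte form → D5 AC.
U+017C: 2-byte form → C5 BC.
U+1F462: 4-byte form → F0 9F 91 A2.
Concatenated (24 bytes): F2 85 80 8B F0 90 BC A6 F0 9D 93 A3 F0 B2 BF 82 D5 AC C5 BC F0 9F 91 A2.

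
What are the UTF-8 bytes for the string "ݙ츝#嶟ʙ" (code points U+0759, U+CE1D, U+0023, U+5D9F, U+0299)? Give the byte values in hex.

U+0759: 2-byte form → DD 99.
U+CE1D: 3-byte form → EC B8 9D.
U+0023: 1-byte form → 23.
U+5D9F: 3-byte form → E5 B6 9F.
U+0299: 2-byte form → CA 99.
Concatenated (11 bytes): DD 99 EC B8 9D 23 E5 B6 9F CA 99.

DD 99 EC B8 9D 23 E5 B6 9F CA 99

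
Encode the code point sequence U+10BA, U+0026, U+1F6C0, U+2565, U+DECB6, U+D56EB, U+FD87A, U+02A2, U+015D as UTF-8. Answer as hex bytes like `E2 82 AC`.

E1 82 BA 26 F0 9F 9B 80 E2 95 A5 F3 9E B2 B6 F3 95 9B AB F3 BD A1 BA CA A2 C5 9D

U+10BA: 3-byte form → E1 82 BA.
U+0026: 1-byte form → 26.
U+1F6C0: 4-byte form → F0 9F 9B 80.
U+2565: 3-byte form → E2 95 A5.
U+DECB6: 4-byte form → F3 9E B2 B6.
U+D56EB: 4-byte form → F3 95 9B AB.
U+FD87A: 4-byte form → F3 BD A1 BA.
U+02A2: 2-byte form → CA A2.
U+015D: 2-byte form → C5 9D.
Concatenated (27 bytes): E1 82 BA 26 F0 9F 9B 80 E2 95 A5 F3 9E B2 B6 F3 95 9B AB F3 BD A1 BA CA A2 C5 9D.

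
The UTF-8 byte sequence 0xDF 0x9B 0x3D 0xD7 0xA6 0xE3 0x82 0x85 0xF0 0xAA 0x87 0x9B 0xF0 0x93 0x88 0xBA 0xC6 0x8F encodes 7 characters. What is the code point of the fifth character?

U+2A1DB

Offset 0: leading byte 0xDF = 11011111 → 2-byte char #1 = DF 9B.
Offset 2: leading byte 0x3D = 00111101 → 1-byte char #2 = 3D.
Offset 3: leading byte 0xD7 = 11010111 → 2-byte char #3 = D7 A6.
Offset 5: leading byte 0xE3 = 11100011 → 3-byte char #4 = E3 82 85.
Offset 8: leading byte 0xF0 = 11110000 → 4-byte char #5 = F0 AA 87 9B.
Leading byte 0xF0 = 11110000 matches 11110xxx → 4-byte sequence.
Byte 1: 0xF0 = 11110000, payload 000 (3 bits).
Byte 2: 0xAA = 10101010 (10xxxxxx ✓), payload 101010.
Byte 3: 0x87 = 10000111 (10xxxxxx ✓), payload 000111.
Byte 4: 0x9B = 10011011 (10xxxxxx ✓), payload 011011.
Concatenate: 000101010000111011011 = 0x2A1DB (21 bits → U+2A1DB).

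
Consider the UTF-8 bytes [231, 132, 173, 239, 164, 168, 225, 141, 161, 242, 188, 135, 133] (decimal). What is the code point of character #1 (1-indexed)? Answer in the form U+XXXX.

Offset 0: leading byte 0xE7 = 11100111 → 3-byte char #1 = E7 84 AD.
Leading byte 0xE7 = 11100111 matches 1110xxxx → 3-byte sequence.
Byte 1: 0xE7 = 11100111, payload 0111 (4 bits).
Byte 2: 0x84 = 10000100 (10xxxxxx ✓), payload 000100.
Byte 3: 0xAD = 10101101 (10xxxxxx ✓), payload 101101.
Concatenate: 0111000100101101 = 0x712D (16 bits → U+712D).

U+712D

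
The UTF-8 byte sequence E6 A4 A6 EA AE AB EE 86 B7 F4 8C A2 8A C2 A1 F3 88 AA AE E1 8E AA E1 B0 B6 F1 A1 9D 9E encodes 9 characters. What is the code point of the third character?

U+E1B7

Offset 0: leading byte 0xE6 = 11100110 → 3-byte char #1 = E6 A4 A6.
Offset 3: leading byte 0xEA = 11101010 → 3-byte char #2 = EA AE AB.
Offset 6: leading byte 0xEE = 11101110 → 3-byte char #3 = EE 86 B7.
Leading byte 0xEE = 11101110 matches 1110xxxx → 3-byte sequence.
Byte 1: 0xEE = 11101110, payload 1110 (4 bits).
Byte 2: 0x86 = 10000110 (10xxxxxx ✓), payload 000110.
Byte 3: 0xB7 = 10110111 (10xxxxxx ✓), payload 110111.
Concatenate: 1110000110110111 = 0xE1B7 (16 bits → U+E1B7).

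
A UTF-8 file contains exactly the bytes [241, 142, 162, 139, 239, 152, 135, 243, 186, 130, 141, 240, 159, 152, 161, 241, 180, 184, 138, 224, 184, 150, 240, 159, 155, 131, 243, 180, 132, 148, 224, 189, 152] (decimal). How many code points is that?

9

Byte at offset 0: 0xF1 = 11110001 → 4-byte char (#1). Advance 4.
Byte at offset 4: 0xEF = 11101111 → 3-byte char (#2). Advance 3.
Byte at offset 7: 0xF3 = 11110011 → 4-byte char (#3). Advance 4.
Byte at offset 11: 0xF0 = 11110000 → 4-byte char (#4). Advance 4.
Byte at offset 15: 0xF1 = 11110001 → 4-byte char (#5). Advance 4.
Byte at offset 19: 0xE0 = 11100000 → 3-byte char (#6). Advance 3.
Byte at offset 22: 0xF0 = 11110000 → 4-byte char (#7). Advance 4.
Byte at offset 26: 0xF3 = 11110011 → 4-byte char (#8). Advance 4.
Byte at offset 30: 0xE0 = 11100000 → 3-byte char (#9). Advance 3.
Reached end at offset 33 after 9 code points.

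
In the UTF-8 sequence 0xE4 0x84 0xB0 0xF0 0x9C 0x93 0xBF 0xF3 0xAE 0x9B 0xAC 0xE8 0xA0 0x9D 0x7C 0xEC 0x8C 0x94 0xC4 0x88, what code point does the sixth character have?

Offset 0: leading byte 0xE4 = 11100100 → 3-byte char #1 = E4 84 B0.
Offset 3: leading byte 0xF0 = 11110000 → 4-byte char #2 = F0 9C 93 BF.
Offset 7: leading byte 0xF3 = 11110011 → 4-byte char #3 = F3 AE 9B AC.
Offset 11: leading byte 0xE8 = 11101000 → 3-byte char #4 = E8 A0 9D.
Offset 14: leading byte 0x7C = 01111100 → 1-byte char #5 = 7C.
Offset 15: leading byte 0xEC = 11101100 → 3-byte char #6 = EC 8C 94.
Leading byte 0xEC = 11101100 matches 1110xxxx → 3-byte sequence.
Byte 1: 0xEC = 11101100, payload 1100 (4 bits).
Byte 2: 0x8C = 10001100 (10xxxxxx ✓), payload 001100.
Byte 3: 0x94 = 10010100 (10xxxxxx ✓), payload 010100.
Concatenate: 1100001100010100 = 0xC314 (16 bits → U+C314).

U+C314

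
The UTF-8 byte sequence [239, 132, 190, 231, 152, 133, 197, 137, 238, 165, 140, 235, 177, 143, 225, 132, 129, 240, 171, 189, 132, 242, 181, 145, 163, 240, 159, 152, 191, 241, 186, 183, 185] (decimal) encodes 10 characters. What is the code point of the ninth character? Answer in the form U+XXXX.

Offset 0: leading byte 0xEF = 11101111 → 3-byte char #1 = EF 84 BE.
Offset 3: leading byte 0xE7 = 11100111 → 3-byte char #2 = E7 98 85.
Offset 6: leading byte 0xC5 = 11000101 → 2-byte char #3 = C5 89.
Offset 8: leading byte 0xEE = 11101110 → 3-byte char #4 = EE A5 8C.
Offset 11: leading byte 0xEB = 11101011 → 3-byte char #5 = EB B1 8F.
Offset 14: leading byte 0xE1 = 11100001 → 3-byte char #6 = E1 84 81.
Offset 17: leading byte 0xF0 = 11110000 → 4-byte char #7 = F0 AB BD 84.
Offset 21: leading byte 0xF2 = 11110010 → 4-byte char #8 = F2 B5 91 A3.
Offset 25: leading byte 0xF0 = 11110000 → 4-byte char #9 = F0 9F 98 BF.
Leading byte 0xF0 = 11110000 matches 11110xxx → 4-byte sequence.
Byte 1: 0xF0 = 11110000, payload 000 (3 bits).
Byte 2: 0x9F = 10011111 (10xxxxxx ✓), payload 011111.
Byte 3: 0x98 = 10011000 (10xxxxxx ✓), payload 011000.
Byte 4: 0xBF = 10111111 (10xxxxxx ✓), payload 111111.
Concatenate: 000011111011000111111 = 0x1F63F (21 bits → U+1F63F).

U+1F63F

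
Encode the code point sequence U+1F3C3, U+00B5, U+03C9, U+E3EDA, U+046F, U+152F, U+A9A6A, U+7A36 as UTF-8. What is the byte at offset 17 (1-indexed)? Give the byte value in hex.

0xAF

1-indexed offset 17 is 0-indexed offset 16.
U+1F3C3 → 4-byte form F0 9F 8F 83 at offsets 0–3.
U+00B5 → 2-byte form C2 B5 at offsets 4–5.
U+03C9 → 2-byte form CF 89 at offsets 6–7.
U+E3EDA → 4-byte form F3 A3 BB 9A at offsets 8–11.
U+046F → 2-byte form D1 AF at offsets 12–13.
U+152F → 3-byte form E1 94 AF at offsets 14–16.
Offset 16 falls in char 6's range; it's byte 3 of E1 94 AF = 0xAF.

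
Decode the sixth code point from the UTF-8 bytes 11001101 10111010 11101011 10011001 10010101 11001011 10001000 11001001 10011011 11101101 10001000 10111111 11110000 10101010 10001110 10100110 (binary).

U+2A3A6

Offset 0: leading byte 0xCD = 11001101 → 2-byte char #1 = CD BA.
Offset 2: leading byte 0xEB = 11101011 → 3-byte char #2 = EB 99 95.
Offset 5: leading byte 0xCB = 11001011 → 2-byte char #3 = CB 88.
Offset 7: leading byte 0xC9 = 11001001 → 2-byte char #4 = C9 9B.
Offset 9: leading byte 0xED = 11101101 → 3-byte char #5 = ED 88 BF.
Offset 12: leading byte 0xF0 = 11110000 → 4-byte char #6 = F0 AA 8E A6.
Leading byte 0xF0 = 11110000 matches 11110xxx → 4-byte sequence.
Byte 1: 0xF0 = 11110000, payload 000 (3 bits).
Byte 2: 0xAA = 10101010 (10xxxxxx ✓), payload 101010.
Byte 3: 0x8E = 10001110 (10xxxxxx ✓), payload 001110.
Byte 4: 0xA6 = 10100110 (10xxxxxx ✓), payload 100110.
Concatenate: 000101010001110100110 = 0x2A3A6 (21 bits → U+2A3A6).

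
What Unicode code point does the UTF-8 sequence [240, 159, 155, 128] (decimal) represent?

U+1F6C0

Leading byte 0xF0 = 11110000 matches 11110xxx → 4-byte sequence.
Byte 1: 0xF0 = 11110000, payload 000 (3 bits).
Byte 2: 0x9F = 10011111 (10xxxxxx ✓), payload 011111.
Byte 3: 0x9B = 10011011 (10xxxxxx ✓), payload 011011.
Byte 4: 0x80 = 10000000 (10xxxxxx ✓), payload 000000.
Concatenate: 000011111011011000000 = 0x1F6C0 (21 bits → U+1F6C0).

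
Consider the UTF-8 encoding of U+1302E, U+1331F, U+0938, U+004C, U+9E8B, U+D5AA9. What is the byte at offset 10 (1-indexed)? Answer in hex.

0xA4

1-indexed offset 10 is 0-indexed offset 9.
U+1302E → 4-byte form F0 93 80 AE at offsets 0–3.
U+1331F → 4-byte form F0 93 8C 9F at offsets 4–7.
U+0938 → 3-byte form E0 A4 B8 at offsets 8–10.
Offset 9 falls in char 3's range; it's byte 2 of E0 A4 B8 = 0xA4.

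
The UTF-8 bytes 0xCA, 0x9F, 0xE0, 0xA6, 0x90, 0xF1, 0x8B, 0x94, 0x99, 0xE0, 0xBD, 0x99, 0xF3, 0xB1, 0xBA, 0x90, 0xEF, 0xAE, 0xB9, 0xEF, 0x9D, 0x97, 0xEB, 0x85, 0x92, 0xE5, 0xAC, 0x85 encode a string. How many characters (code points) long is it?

Byte at offset 0: 0xCA = 11001010 → 2-byte char (#1). Advance 2.
Byte at offset 2: 0xE0 = 11100000 → 3-byte char (#2). Advance 3.
Byte at offset 5: 0xF1 = 11110001 → 4-byte char (#3). Advance 4.
Byte at offset 9: 0xE0 = 11100000 → 3-byte char (#4). Advance 3.
Byte at offset 12: 0xF3 = 11110011 → 4-byte char (#5). Advance 4.
Byte at offset 16: 0xEF = 11101111 → 3-byte char (#6). Advance 3.
Byte at offset 19: 0xEF = 11101111 → 3-byte char (#7). Advance 3.
Byte at offset 22: 0xEB = 11101011 → 3-byte char (#8). Advance 3.
Byte at offset 25: 0xE5 = 11100101 → 3-byte char (#9). Advance 3.
Reached end at offset 28 after 9 code points.

9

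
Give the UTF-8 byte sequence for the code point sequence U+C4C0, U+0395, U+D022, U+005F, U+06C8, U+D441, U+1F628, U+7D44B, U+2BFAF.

EC 93 80 CE 95 ED 80 A2 5F DB 88 ED 91 81 F0 9F 98 A8 F1 BD 91 8B F0 AB BE AF

U+C4C0: 3-byte form → EC 93 80.
U+0395: 2-byte form → CE 95.
U+D022: 3-byte form → ED 80 A2.
U+005F: 1-byte form → 5F.
U+06C8: 2-byte form → DB 88.
U+D441: 3-byte form → ED 91 81.
U+1F628: 4-byte form → F0 9F 98 A8.
U+7D44B: 4-byte form → F1 BD 91 8B.
U+2BFAF: 4-byte form → F0 AB BE AF.
Concatenated (26 bytes): EC 93 80 CE 95 ED 80 A2 5F DB 88 ED 91 81 F0 9F 98 A8 F1 BD 91 8B F0 AB BE AF.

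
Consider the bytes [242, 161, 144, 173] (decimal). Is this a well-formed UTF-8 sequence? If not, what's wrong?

Leading byte 0xF2 = 11110010 → 4-byte form.
Continuation bytes 0xA1=10100001, 0x90=10010000, 0xAD=10101101 all match 10xxxxxx.
Decoded value 0xA142D is ≥ 0x10000 (shortest form) and not a surrogate.

valid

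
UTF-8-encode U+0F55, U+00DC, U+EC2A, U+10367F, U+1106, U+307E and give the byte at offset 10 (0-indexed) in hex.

0x99

U+0F55 → 3-byte form E0 BD 95 at offsets 0–2.
U+00DC → 2-byte form C3 9C at offsets 3–4.
U+EC2A → 3-byte form EE B0 AA at offsets 5–7.
U+10367F → 4-byte form F4 83 99 BF at offsets 8–11.
Offset 10 falls in char 4's range; it's byte 3 of F4 83 99 BF = 0x99.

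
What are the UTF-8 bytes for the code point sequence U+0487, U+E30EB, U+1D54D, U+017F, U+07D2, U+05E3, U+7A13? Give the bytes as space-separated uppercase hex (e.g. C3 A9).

U+0487: 2-byte form → D2 87.
U+E30EB: 4-byte form → F3 A3 83 AB.
U+1D54D: 4-byte form → F0 9D 95 8D.
U+017F: 2-byte form → C5 BF.
U+07D2: 2-byte form → DF 92.
U+05E3: 2-byte form → D7 A3.
U+7A13: 3-byte form → E7 A8 93.
Concatenated (19 bytes): D2 87 F3 A3 83 AB F0 9D 95 8D C5 BF DF 92 D7 A3 E7 A8 93.

D2 87 F3 A3 83 AB F0 9D 95 8D C5 BF DF 92 D7 A3 E7 A8 93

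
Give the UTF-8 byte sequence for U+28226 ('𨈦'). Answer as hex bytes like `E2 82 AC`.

U+28226 = 0x28226 = 164390 decimal. In range U+10000–U+10FFFF → 4-byte form: 11110xxx 10xxxxxx 10xxxxxx 10xxxxxx.
Binary (21 bits): 000101000001000100110.
Split 3+6+6+6: 000 | 101000 | 001000 | 100110.
Byte 1: 11110000 = 0xF0.
Byte 2: 10101000 = 0xA8.
Byte 3: 10001000 = 0x88.
Byte 4: 10100110 = 0xA6.

F0 A8 88 A6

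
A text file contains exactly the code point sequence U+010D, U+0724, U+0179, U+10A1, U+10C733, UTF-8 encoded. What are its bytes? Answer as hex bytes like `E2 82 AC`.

U+010D: 2-byte form → C4 8D.
U+0724: 2-byte form → DC A4.
U+0179: 2-byte form → C5 B9.
U+10A1: 3-byte form → E1 82 A1.
U+10C733: 4-byte form → F4 8C 9C B3.
Concatenated (13 bytes): C4 8D DC A4 C5 B9 E1 82 A1 F4 8C 9C B3.

C4 8D DC A4 C5 B9 E1 82 A1 F4 8C 9C B3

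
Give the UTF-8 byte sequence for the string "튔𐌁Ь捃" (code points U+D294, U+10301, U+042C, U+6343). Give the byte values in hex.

U+D294: 3-byte form → ED 8A 94.
U+10301: 4-byte form → F0 90 8C 81.
U+042C: 2-byte form → D0 AC.
U+6343: 3-byte form → E6 8D 83.
Concatenated (12 bytes): ED 8A 94 F0 90 8C 81 D0 AC E6 8D 83.

ED 8A 94 F0 90 8C 81 D0 AC E6 8D 83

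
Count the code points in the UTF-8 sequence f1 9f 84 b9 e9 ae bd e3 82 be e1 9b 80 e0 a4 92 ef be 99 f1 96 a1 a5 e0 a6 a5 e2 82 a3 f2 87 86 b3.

Byte at offset 0: 0xF1 = 11110001 → 4-byte char (#1). Advance 4.
Byte at offset 4: 0xE9 = 11101001 → 3-byte char (#2). Advance 3.
Byte at offset 7: 0xE3 = 11100011 → 3-byte char (#3). Advance 3.
Byte at offset 10: 0xE1 = 11100001 → 3-byte char (#4). Advance 3.
Byte at offset 13: 0xE0 = 11100000 → 3-byte char (#5). Advance 3.
Byte at offset 16: 0xEF = 11101111 → 3-byte char (#6). Advance 3.
Byte at offset 19: 0xF1 = 11110001 → 4-byte char (#7). Advance 4.
Byte at offset 23: 0xE0 = 11100000 → 3-byte char (#8). Advance 3.
Byte at offset 26: 0xE2 = 11100010 → 3-byte char (#9). Advance 3.
Byte at offset 29: 0xF2 = 11110010 → 4-byte char (#10). Advance 4.
Reached end at offset 33 after 10 code points.

10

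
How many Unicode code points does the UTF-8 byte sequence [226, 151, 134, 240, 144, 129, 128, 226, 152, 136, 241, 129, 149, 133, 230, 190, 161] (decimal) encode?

Byte at offset 0: 0xE2 = 11100010 → 3-byte char (#1). Advance 3.
Byte at offset 3: 0xF0 = 11110000 → 4-byte char (#2). Advance 4.
Byte at offset 7: 0xE2 = 11100010 → 3-byte char (#3). Advance 3.
Byte at offset 10: 0xF1 = 11110001 → 4-byte char (#4). Advance 4.
Byte at offset 14: 0xE6 = 11100110 → 3-byte char (#5). Advance 3.
Reached end at offset 17 after 5 code points.

5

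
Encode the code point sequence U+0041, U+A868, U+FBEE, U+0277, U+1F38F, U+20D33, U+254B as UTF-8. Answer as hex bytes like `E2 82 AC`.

U+0041: 1-byte form → 41.
U+A868: 3-byte form → EA A1 A8.
U+FBEE: 3-byte form → EF AF AE.
U+0277: 2-byte form → C9 B7.
U+1F38F: 4-byte form → F0 9F 8E 8F.
U+20D33: 4-byte form → F0 A0 B4 B3.
U+254B: 3-byte form → E2 95 8B.
Concatenated (20 bytes): 41 EA A1 A8 EF AF AE C9 B7 F0 9F 8E 8F F0 A0 B4 B3 E2 95 8B.

41 EA A1 A8 EF AF AE C9 B7 F0 9F 8E 8F F0 A0 B4 B3 E2 95 8B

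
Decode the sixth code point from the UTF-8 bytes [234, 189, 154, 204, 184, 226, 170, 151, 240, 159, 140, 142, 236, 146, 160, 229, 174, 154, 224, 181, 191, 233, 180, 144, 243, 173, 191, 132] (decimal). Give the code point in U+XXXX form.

Offset 0: leading byte 0xEA = 11101010 → 3-byte char #1 = EA BD 9A.
Offset 3: leading byte 0xCC = 11001100 → 2-byte char #2 = CC B8.
Offset 5: leading byte 0xE2 = 11100010 → 3-byte char #3 = E2 AA 97.
Offset 8: leading byte 0xF0 = 11110000 → 4-byte char #4 = F0 9F 8C 8E.
Offset 12: leading byte 0xEC = 11101100 → 3-byte char #5 = EC 92 A0.
Offset 15: leading byte 0xE5 = 11100101 → 3-byte char #6 = E5 AE 9A.
Leading byte 0xE5 = 11100101 matches 1110xxxx → 3-byte sequence.
Byte 1: 0xE5 = 11100101, payload 0101 (4 bits).
Byte 2: 0xAE = 10101110 (10xxxxxx ✓), payload 101110.
Byte 3: 0x9A = 10011010 (10xxxxxx ✓), payload 011010.
Concatenate: 0101101110011010 = 0x5B9A (16 bits → U+5B9A).

U+5B9A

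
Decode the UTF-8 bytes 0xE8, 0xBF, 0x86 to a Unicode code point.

Leading byte 0xE8 = 11101000 matches 1110xxxx → 3-byte sequence.
Byte 1: 0xE8 = 11101000, payload 1000 (4 bits).
Byte 2: 0xBF = 10111111 (10xxxxxx ✓), payload 111111.
Byte 3: 0x86 = 10000110 (10xxxxxx ✓), payload 000110.
Concatenate: 1000111111000110 = 0x8FC6 (16 bits → U+8FC6).

U+8FC6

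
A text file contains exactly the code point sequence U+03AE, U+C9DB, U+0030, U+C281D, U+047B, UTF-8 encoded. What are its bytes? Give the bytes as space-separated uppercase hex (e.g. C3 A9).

U+03AE: 2-byte form → CE AE.
U+C9DB: 3-byte form → EC A7 9B.
U+0030: 1-byte form → 30.
U+C281D: 4-byte form → F3 82 A0 9D.
U+047B: 2-byte form → D1 BB.
Concatenated (12 bytes): CE AE EC A7 9B 30 F3 82 A0 9D D1 BB.

CE AE EC A7 9B 30 F3 82 A0 9D D1 BB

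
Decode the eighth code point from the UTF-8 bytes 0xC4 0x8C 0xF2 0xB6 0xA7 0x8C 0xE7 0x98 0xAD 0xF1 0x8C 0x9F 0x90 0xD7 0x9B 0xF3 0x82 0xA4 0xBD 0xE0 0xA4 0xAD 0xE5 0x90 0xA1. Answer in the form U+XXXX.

U+5421

Offset 0: leading byte 0xC4 = 11000100 → 2-byte char #1 = C4 8C.
Offset 2: leading byte 0xF2 = 11110010 → 4-byte char #2 = F2 B6 A7 8C.
Offset 6: leading byte 0xE7 = 11100111 → 3-byte char #3 = E7 98 AD.
Offset 9: leading byte 0xF1 = 11110001 → 4-byte char #4 = F1 8C 9F 90.
Offset 13: leading byte 0xD7 = 11010111 → 2-byte char #5 = D7 9B.
Offset 15: leading byte 0xF3 = 11110011 → 4-byte char #6 = F3 82 A4 BD.
Offset 19: leading byte 0xE0 = 11100000 → 3-byte char #7 = E0 A4 AD.
Offset 22: leading byte 0xE5 = 11100101 → 3-byte char #8 = E5 90 A1.
Leading byte 0xE5 = 11100101 matches 1110xxxx → 3-byte sequence.
Byte 1: 0xE5 = 11100101, payload 0101 (4 bits).
Byte 2: 0x90 = 10010000 (10xxxxxx ✓), payload 010000.
Byte 3: 0xA1 = 10100001 (10xxxxxx ✓), payload 100001.
Concatenate: 0101010000100001 = 0x5421 (16 bits → U+5421).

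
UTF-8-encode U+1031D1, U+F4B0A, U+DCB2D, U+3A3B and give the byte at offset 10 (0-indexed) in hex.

0xAC

U+1031D1 → 4-byte form F4 83 87 91 at offsets 0–3.
U+F4B0A → 4-byte form F3 B4 AC 8A at offsets 4–7.
U+DCB2D → 4-byte form F3 9C AC AD at offsets 8–11.
Offset 10 falls in char 3's range; it's byte 3 of F3 9C AC AD = 0xAC.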